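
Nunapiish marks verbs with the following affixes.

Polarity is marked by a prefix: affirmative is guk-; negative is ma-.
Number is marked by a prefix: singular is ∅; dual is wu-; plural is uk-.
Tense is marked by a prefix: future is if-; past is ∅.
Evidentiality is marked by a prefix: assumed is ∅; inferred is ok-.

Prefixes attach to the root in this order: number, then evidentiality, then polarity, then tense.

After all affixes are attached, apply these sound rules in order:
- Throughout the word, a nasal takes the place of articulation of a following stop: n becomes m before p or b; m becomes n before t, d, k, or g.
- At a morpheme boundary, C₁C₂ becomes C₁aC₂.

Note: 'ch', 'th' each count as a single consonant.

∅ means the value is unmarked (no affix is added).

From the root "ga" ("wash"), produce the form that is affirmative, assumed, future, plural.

Attach number plural uk- → ukga.
evidentiality = assumed: zero marking, form stays ukga.
Attach polarity affirmative guk- → gukukga.
Attach tense future if- → ifgukukga.
Nasal assimilation: no change.
Apply epenthesis: ifgukukga → ifagukukaga.

ifagukukaga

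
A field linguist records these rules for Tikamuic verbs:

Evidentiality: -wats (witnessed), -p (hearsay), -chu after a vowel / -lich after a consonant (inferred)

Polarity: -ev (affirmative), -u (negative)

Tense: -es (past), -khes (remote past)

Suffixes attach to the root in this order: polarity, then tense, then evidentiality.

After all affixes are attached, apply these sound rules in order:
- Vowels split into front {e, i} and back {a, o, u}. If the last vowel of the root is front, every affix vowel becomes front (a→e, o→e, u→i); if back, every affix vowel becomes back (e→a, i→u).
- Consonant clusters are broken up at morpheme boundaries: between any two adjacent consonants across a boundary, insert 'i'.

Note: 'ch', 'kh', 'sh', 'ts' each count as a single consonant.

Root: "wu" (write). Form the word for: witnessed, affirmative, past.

Attach polarity affirmative -ev → wuev.
Attach tense past -es → wueves.
Attach evidentiality witnessed -wats → wueveswats.
Apply vowel harmony: wueveswats → wuavaswats.
Apply epenthesis: wuavaswats → wuavasiwats.

wuavasiwats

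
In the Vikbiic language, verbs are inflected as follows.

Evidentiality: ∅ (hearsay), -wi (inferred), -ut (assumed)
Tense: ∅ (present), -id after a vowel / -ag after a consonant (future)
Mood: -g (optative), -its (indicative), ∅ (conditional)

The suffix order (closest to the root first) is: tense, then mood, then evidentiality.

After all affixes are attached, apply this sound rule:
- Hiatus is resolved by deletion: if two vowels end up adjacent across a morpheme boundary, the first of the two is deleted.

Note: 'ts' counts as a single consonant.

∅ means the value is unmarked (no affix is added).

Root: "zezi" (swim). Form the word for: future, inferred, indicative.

Attach tense future -id (after vowel 'i') → zeziid.
Attach mood indicative -its → zeziidits.
Attach evidentiality inferred -wi → zeziiditswi.
Apply vowel deletion: zeziiditswi → zeziditswi.

zeziditswi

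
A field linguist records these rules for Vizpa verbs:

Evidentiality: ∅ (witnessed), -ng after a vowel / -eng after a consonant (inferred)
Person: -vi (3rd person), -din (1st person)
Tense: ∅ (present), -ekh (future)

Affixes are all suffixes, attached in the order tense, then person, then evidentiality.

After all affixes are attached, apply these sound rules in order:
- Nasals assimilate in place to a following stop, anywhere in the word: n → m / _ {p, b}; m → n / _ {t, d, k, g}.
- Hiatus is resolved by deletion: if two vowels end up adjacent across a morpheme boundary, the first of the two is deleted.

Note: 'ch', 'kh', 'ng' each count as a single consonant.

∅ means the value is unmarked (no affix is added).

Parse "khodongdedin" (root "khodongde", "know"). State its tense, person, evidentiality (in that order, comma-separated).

Segment: khodongde-din.
tense: ∅ → present.
person: -din → 1st person.
evidentiality: ∅ → witnessed.

present, 1st person, witnessed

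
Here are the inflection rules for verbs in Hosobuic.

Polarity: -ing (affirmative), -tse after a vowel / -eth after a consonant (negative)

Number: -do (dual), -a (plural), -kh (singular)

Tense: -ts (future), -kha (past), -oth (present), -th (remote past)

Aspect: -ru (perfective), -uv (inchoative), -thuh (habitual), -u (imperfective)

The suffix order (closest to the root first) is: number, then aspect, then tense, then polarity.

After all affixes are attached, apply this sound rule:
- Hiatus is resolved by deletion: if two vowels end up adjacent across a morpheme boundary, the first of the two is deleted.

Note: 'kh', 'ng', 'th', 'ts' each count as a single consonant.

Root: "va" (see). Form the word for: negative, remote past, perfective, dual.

Attach number dual -do → vado.
Attach aspect perfective -ru → vadoru.
Attach tense remote past -th → vadoruth.
Attach polarity negative -eth (after consonant 'th') → vadorutheth.
Vowel deletion: no change.

vadorutheth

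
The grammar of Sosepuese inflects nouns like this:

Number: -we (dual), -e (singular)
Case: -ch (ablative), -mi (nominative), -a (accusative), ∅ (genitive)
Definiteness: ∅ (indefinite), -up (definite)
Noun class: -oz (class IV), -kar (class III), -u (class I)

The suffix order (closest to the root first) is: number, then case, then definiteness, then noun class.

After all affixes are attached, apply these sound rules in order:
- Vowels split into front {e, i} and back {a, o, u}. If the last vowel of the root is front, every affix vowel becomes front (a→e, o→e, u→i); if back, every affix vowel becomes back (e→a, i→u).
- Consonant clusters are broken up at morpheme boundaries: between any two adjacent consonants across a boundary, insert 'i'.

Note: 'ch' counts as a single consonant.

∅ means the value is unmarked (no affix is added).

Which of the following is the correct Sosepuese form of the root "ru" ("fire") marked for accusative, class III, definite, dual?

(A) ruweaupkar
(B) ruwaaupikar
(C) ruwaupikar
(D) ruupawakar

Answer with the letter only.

Attach number dual -we → ruwe.
Attach case accusative -a → ruwea.
Attach definiteness definite -up → ruweaup.
Attach noun class class III -kar → ruweaupkar.
Apply vowel harmony: ruweaupkar → ruwaaupkar.
Apply epenthesis: ruwaaupkar → ruwaaupikar.
So the correct form is ruwaaupikar, option (B).
(A) ruweaupkar is wrong: it fails to apply the sound rule(s).
(C) ruwaupikar is wrong: it uses genitive instead of accusative for case.
(D) ruupawakar is wrong: it has the affixes in the wrong order.

B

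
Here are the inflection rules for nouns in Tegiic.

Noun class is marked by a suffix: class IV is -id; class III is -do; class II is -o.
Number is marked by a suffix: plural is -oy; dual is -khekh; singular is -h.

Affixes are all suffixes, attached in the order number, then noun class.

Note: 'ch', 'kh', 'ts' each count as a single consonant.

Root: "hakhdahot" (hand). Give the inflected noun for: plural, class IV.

Attach number plural -oy → hakhdahotoy.
Attach noun class class IV -id → hakhdahotoyid.

hakhdahotoyid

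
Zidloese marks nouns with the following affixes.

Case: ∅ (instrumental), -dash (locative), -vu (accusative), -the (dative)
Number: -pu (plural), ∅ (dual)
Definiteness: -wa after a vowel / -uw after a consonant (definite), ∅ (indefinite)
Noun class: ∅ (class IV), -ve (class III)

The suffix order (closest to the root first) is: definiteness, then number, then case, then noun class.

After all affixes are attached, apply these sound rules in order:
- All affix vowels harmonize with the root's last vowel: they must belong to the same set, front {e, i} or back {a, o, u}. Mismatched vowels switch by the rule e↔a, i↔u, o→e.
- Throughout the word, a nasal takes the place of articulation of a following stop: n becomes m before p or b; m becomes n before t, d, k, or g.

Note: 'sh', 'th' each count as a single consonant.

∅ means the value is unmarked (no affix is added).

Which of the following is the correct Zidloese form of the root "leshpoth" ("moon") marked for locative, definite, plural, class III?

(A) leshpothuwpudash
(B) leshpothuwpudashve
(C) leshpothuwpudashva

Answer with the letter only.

Attach definiteness definite -uw (after consonant 'th') → leshpothuw.
Attach number plural -pu → leshpothuwpu.
Attach case locative -dash → leshpothuwpudash.
Attach noun class class III -ve → leshpothuwpudashve.
Apply vowel harmony: leshpothuwpudashve → leshpothuwpudashva.
Nasal assimilation: no change.
So the correct form is leshpothuwpudashva, option (C).
(A) leshpothuwpudash is wrong: it uses class IV instead of class III for noun class.
(B) leshpothuwpudashve is wrong: it fails to apply the sound rule(s).

C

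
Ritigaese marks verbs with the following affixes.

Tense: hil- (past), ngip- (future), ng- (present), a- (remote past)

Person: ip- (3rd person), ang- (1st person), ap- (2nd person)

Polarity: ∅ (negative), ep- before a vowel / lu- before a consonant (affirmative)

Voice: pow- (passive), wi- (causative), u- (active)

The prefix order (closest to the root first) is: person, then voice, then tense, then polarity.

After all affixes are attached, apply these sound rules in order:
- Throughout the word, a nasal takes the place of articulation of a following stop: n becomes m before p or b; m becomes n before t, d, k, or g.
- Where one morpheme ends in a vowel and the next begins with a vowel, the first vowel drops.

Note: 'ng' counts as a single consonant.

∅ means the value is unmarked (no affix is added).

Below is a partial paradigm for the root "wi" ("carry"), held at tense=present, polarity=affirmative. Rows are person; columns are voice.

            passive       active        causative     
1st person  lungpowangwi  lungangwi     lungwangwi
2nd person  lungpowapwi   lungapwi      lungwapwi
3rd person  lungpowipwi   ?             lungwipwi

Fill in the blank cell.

lungipwi

Attach person 3rd person ip- → ipwi.
Attach voice active u- → uipwi.
Attach tense present ng- → nguipwi.
Attach polarity affirmative lu- (before consonant 'ng') → lunguipwi.
Nasal assimilation: no change.
Apply vowel deletion: lunguipwi → lungipwi.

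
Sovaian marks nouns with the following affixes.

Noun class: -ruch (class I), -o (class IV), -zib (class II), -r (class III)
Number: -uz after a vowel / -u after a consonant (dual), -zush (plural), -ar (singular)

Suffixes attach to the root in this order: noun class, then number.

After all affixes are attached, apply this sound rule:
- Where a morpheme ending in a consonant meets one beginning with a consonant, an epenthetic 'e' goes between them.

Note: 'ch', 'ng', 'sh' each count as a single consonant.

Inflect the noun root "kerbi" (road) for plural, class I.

kerbiruchezush

Attach noun class class I -ruch → kerbiruch.
Attach number plural -zush → kerbiruchzush.
Apply epenthesis: kerbiruchzush → kerbiruchezush.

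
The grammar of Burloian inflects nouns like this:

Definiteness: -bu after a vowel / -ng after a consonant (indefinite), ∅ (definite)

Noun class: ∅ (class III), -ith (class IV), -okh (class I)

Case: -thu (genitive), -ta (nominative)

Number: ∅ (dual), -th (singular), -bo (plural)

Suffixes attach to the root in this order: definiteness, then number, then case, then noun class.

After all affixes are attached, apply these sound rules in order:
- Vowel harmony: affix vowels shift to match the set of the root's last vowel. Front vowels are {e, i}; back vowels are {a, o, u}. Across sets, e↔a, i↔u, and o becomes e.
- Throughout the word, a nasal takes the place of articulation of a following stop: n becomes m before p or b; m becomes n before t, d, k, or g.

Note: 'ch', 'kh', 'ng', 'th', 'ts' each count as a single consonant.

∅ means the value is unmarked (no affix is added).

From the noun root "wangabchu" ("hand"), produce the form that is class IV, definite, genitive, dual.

definiteness = definite: zero marking, form stays wangabchu.
number = dual: zero marking, form stays wangabchu.
Attach case genitive -thu → wangabchuthu.
Attach noun class class IV -ith → wangabchuthuith.
Apply vowel harmony: wangabchuthuith → wangabchuthuuth.
Nasal assimilation: no change.

wangabchuthuuth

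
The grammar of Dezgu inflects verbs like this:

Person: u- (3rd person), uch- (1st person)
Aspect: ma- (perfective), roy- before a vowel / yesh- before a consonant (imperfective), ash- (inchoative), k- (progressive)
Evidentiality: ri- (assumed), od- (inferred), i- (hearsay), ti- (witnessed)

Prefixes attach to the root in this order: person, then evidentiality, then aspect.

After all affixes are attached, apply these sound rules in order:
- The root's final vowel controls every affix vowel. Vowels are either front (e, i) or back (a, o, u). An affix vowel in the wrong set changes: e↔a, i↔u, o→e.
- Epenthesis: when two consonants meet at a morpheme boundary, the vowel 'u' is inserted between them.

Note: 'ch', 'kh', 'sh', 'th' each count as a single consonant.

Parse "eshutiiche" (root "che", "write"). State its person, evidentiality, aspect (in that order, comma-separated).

3rd person, witnessed, inchoative

Segment: ash-ti-u-che.
person: u- → 3rd person.
evidentiality: ti- → witnessed.
aspect: ash- → inchoative.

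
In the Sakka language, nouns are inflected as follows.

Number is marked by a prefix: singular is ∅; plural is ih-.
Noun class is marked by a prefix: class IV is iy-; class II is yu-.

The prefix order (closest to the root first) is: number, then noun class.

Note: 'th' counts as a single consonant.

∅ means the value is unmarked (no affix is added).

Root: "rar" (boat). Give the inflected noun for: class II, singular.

number = singular: zero marking, form stays rar.
Attach noun class class II yu- → yurar.

yurar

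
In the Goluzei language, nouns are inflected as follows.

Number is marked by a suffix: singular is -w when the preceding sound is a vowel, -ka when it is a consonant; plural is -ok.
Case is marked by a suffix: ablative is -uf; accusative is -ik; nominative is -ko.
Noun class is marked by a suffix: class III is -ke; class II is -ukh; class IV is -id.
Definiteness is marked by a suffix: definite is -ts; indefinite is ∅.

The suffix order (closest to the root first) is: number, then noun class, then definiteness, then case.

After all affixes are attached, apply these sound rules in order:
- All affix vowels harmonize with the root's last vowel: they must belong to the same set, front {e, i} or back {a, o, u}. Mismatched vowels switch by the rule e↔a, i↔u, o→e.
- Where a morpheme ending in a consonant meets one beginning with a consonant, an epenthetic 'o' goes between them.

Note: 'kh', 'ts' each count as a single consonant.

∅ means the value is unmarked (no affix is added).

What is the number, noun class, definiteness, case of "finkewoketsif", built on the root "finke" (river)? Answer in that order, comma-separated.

Segment: finke-w-ke-ts-uf.
number: -w/ka → singular.
noun class: -ke → class III.
definiteness: -ts → definite.
case: -uf → ablative.

singular, class III, definite, ablative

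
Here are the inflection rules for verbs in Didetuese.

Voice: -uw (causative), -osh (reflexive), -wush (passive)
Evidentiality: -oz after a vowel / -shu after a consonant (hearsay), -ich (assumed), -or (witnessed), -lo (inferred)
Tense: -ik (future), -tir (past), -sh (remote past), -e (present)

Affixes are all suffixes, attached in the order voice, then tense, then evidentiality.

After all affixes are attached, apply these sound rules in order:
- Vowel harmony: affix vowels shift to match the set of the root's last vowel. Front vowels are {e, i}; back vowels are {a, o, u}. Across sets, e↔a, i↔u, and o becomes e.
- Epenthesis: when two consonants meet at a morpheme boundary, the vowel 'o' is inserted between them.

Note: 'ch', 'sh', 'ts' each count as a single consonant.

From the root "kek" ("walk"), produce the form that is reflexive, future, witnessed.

kekeshiker

Attach voice reflexive -osh → kekosh.
Attach tense future -ik → kekoshik.
Attach evidentiality witnessed -or → kekoshikor.
Apply vowel harmony: kekoshikor → kekeshiker.
Epenthesis: no change.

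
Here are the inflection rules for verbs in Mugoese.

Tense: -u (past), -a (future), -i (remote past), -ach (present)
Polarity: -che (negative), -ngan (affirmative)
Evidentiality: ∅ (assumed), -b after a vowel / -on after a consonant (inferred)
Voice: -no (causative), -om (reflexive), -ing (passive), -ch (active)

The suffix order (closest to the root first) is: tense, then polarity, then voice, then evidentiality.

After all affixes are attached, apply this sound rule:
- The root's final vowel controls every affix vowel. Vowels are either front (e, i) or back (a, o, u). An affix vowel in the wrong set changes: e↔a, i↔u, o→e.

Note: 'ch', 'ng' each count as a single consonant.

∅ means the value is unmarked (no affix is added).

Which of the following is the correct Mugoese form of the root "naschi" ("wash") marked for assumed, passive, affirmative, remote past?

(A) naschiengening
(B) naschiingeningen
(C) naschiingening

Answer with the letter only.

Attach tense remote past -i → naschii.
Attach polarity affirmative -ngan → naschiingan.
Attach voice passive -ing → naschiinganing.
evidentiality = assumed: zero marking, form stays naschiinganing.
Apply vowel harmony: naschiinganing → naschiingening.
So the correct form is naschiingening, option (C).
(A) naschiengening is wrong: it uses future instead of remote past for tense.
(B) naschiingeningen is wrong: it uses inferred instead of assumed for evidentiality.

C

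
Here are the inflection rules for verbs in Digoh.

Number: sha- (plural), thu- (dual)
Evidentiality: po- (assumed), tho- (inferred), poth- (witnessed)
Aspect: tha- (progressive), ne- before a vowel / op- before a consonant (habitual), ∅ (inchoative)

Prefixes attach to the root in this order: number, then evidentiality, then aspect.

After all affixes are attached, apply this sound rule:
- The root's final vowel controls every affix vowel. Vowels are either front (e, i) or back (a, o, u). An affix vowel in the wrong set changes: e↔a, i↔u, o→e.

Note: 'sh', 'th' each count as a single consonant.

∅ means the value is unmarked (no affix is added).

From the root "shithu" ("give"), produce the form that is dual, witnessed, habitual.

oppoththushithu

Attach number dual thu- → thushithu.
Attach evidentiality witnessed poth- → poththushithu.
Attach aspect habitual op- (before consonant 'p') → oppoththushithu.
Vowel harmony: no change.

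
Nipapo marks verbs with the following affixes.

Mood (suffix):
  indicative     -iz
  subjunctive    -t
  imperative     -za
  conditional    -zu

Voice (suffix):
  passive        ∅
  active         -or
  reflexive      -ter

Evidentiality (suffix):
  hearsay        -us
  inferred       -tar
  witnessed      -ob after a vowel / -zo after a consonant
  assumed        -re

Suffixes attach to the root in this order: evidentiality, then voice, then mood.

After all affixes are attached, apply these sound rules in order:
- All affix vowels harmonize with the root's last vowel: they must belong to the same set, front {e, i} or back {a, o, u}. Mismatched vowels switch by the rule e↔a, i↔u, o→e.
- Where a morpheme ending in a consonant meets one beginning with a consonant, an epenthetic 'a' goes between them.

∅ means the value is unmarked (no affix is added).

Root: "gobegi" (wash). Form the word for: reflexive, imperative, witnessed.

Attach evidentiality witnessed -ob (after vowel 'i') → gobegiob.
Attach voice reflexive -ter → gobegiobter.
Attach mood imperative -za → gobegiobterza.
Apply vowel harmony: gobegiobterza → gobegiebterze.
Apply epenthesis: gobegiebterze → gobegiebateraze.

gobegiebateraze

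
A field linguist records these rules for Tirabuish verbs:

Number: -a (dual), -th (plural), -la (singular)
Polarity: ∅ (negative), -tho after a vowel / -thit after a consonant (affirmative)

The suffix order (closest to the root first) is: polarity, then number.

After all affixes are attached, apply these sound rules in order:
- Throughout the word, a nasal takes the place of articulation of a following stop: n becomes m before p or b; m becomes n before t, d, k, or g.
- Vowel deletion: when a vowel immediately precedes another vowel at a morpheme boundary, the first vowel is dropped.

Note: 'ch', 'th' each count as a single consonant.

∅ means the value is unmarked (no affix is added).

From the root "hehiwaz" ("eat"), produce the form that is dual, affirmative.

Attach polarity affirmative -thit (after consonant 'z') → hehiwazthit.
Attach number dual -a → hehiwazthita.
Nasal assimilation: no change.
Vowel deletion: no change.

hehiwazthita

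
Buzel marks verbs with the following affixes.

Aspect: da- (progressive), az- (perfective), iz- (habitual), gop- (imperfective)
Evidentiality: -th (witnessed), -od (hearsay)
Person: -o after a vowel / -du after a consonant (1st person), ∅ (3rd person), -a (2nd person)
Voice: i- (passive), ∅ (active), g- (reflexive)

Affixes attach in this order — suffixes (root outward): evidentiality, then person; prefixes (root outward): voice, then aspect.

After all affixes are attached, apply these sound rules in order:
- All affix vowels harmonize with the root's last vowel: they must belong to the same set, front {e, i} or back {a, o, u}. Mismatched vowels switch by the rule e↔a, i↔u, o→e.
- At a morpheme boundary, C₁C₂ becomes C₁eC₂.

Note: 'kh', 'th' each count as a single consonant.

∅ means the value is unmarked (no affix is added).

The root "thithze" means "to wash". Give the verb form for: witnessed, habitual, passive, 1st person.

Attach voice passive i- → ithithze.
Attach evidentiality witnessed -th → ithithzeth.
Attach aspect habitual iz- → izithithzeth.
Attach person 1st person -du (after consonant 'th') → izithithzethdu.
Apply vowel harmony: izithithzethdu → izithithzethdi.
Apply epenthesis: izithithzethdi → izithithzethedi.

izithithzethedi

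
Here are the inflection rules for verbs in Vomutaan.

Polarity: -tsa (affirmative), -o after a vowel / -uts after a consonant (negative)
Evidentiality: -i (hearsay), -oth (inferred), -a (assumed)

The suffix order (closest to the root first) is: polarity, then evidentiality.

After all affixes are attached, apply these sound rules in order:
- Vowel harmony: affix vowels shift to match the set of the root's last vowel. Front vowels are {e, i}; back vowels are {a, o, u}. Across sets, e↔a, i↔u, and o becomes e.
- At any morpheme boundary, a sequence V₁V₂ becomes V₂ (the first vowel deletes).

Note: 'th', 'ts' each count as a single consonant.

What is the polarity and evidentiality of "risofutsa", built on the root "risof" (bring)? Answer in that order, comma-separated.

negative, assumed

Segment: risof-uts-a.
polarity: -o/uts → negative.
evidentiality: -a → assumed.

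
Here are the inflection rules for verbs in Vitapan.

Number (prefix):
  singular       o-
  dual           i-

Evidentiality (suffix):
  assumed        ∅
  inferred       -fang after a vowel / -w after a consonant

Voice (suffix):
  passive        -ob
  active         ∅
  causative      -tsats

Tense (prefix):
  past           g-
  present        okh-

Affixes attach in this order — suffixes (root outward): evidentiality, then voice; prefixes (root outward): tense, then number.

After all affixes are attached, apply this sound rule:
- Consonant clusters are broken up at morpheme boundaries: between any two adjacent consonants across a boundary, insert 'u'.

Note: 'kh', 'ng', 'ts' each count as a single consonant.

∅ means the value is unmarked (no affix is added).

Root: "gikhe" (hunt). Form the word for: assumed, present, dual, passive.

Attach tense present okh- → okhgikhe.
Attach number dual i- → iokhgikhe.
evidentiality = assumed: zero marking, form stays iokhgikhe.
Attach voice passive -ob → iokhgikheob.
Apply epenthesis: iokhgikheob → iokhugikheob.

iokhugikheob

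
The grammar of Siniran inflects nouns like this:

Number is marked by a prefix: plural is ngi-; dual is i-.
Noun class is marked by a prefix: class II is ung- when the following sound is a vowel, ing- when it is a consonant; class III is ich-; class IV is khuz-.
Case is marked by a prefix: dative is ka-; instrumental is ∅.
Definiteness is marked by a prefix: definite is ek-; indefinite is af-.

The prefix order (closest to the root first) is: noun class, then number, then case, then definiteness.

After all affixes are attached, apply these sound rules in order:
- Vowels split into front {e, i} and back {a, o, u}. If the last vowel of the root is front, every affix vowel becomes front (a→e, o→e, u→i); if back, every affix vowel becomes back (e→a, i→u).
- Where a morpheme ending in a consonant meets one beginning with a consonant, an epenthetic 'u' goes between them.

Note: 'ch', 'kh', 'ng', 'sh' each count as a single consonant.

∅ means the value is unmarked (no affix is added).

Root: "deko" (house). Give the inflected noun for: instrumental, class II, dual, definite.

akuungudeko

Attach noun class class II ing- (before consonant 'd') → ingdeko.
Attach number dual i- → iingdeko.
case = instrumental: zero marking, form stays iingdeko.
Attach definiteness definite ek- → ekiingdeko.
Apply vowel harmony: ekiingdeko → akuungdeko.
Apply epenthesis: akuungdeko → akuungudeko.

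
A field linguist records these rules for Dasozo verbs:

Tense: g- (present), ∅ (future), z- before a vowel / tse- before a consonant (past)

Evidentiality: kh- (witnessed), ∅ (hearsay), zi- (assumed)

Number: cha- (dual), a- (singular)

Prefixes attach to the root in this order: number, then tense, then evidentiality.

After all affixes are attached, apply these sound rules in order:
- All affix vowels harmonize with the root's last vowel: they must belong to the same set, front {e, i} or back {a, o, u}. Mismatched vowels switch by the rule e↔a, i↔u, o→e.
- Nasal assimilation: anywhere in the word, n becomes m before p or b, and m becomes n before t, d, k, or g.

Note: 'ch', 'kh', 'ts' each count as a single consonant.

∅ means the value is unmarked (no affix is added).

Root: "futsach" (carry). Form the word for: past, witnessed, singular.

Attach number singular a- → afutsach.
Attach tense past z- (before vowel 'a') → zafutsach.
Attach evidentiality witnessed kh- → khzafutsach.
Vowel harmony: no change.
Nasal assimilation: no change.

khzafutsach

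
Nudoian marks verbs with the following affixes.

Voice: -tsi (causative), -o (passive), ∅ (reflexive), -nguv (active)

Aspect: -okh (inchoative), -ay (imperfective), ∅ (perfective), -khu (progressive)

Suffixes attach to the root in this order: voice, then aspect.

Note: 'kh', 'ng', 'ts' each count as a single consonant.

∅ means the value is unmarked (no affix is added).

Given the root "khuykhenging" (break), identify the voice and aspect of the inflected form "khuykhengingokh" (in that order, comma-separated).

Segment: khuykhenging-okh.
voice: ∅ → reflexive.
aspect: -okh → inchoative.

reflexive, inchoative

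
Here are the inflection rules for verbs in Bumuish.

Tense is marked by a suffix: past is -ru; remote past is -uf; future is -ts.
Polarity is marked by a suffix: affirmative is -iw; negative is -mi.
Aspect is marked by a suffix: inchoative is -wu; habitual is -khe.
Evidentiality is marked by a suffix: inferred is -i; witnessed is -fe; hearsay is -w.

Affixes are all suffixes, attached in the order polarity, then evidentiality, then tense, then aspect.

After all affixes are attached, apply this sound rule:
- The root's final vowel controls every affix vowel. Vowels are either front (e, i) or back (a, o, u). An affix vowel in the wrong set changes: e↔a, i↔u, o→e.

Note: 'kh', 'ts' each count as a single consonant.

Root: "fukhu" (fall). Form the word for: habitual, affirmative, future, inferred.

Attach polarity affirmative -iw → fukhuiw.
Attach evidentiality inferred -i → fukhuiwi.
Attach tense future -ts → fukhuiwits.
Attach aspect habitual -khe → fukhuiwitskhe.
Apply vowel harmony: fukhuiwitskhe → fukhuuwutskha.

fukhuuwutskha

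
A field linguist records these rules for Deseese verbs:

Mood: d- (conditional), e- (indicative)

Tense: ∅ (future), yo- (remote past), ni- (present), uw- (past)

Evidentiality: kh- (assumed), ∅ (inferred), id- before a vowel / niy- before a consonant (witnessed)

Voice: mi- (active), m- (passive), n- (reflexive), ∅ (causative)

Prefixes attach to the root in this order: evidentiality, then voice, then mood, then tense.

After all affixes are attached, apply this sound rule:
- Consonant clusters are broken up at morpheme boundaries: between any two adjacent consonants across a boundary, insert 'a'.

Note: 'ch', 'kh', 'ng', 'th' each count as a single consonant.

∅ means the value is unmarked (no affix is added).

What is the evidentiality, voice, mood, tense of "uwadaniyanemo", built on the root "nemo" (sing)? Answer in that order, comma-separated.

witnessed, causative, conditional, past

Segment: uw-d-niy-nemo.
evidentiality: id/niy- → witnessed.
voice: ∅ → causative.
mood: d- → conditional.
tense: uw- → past.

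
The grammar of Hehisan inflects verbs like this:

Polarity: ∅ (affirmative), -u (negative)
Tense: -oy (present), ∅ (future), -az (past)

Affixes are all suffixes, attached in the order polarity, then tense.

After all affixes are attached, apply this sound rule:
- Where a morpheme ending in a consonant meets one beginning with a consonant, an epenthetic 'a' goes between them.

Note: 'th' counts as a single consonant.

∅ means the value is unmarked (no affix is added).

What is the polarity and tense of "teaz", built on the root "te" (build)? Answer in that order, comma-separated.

Segment: te-az.
polarity: ∅ → affirmative.
tense: -az → past.

affirmative, past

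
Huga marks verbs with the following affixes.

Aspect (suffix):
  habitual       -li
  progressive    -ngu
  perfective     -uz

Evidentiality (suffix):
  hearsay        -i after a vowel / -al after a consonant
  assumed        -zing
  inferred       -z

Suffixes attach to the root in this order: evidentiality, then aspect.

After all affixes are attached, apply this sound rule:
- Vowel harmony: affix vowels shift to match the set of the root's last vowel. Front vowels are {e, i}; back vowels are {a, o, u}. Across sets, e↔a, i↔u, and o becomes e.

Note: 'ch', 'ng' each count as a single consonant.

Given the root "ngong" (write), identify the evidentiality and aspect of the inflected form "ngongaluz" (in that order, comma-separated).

Segment: ngong-al-uz.
evidentiality: -i/al → hearsay.
aspect: -uz → perfective.

hearsay, perfective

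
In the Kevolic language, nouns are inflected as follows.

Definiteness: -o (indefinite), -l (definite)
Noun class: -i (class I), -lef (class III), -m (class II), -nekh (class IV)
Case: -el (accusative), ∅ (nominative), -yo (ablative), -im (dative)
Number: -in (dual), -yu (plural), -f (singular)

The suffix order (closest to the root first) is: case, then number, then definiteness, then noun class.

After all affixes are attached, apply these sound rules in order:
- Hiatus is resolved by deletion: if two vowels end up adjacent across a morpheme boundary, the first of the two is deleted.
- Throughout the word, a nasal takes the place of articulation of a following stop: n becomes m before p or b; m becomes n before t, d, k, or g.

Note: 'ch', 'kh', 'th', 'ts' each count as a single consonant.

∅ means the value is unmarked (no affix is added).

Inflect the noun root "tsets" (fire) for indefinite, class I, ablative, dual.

tsetsyini

Attach case ablative -yo → tsetsyo.
Attach number dual -in → tsetsyoin.
Attach definiteness indefinite -o → tsetsyoino.
Attach noun class class I -i → tsetsyoinoi.
Apply vowel deletion: tsetsyoinoi → tsetsyini.
Nasal assimilation: no change.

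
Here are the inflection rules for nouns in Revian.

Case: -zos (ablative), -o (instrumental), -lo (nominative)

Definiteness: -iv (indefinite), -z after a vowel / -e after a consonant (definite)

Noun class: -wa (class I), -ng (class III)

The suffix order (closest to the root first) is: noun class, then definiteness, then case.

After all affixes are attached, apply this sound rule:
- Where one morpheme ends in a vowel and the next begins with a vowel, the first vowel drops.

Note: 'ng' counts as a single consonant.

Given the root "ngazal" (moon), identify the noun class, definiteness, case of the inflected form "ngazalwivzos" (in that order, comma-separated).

class I, indefinite, ablative

Segment: ngazal-wa-iv-zos.
noun class: -wa → class I.
definiteness: -iv → indefinite.
case: -zos → ablative.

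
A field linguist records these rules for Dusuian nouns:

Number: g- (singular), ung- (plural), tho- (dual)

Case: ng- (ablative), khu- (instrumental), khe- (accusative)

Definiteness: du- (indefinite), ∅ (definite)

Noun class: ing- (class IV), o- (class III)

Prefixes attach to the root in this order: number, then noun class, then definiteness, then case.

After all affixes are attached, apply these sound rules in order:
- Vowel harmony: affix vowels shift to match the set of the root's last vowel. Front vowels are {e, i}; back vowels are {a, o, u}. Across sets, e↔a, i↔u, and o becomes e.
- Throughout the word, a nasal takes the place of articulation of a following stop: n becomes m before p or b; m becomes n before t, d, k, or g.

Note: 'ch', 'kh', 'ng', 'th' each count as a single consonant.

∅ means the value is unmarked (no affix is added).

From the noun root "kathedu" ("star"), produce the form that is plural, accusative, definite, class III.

khaoungkathedu

Attach number plural ung- → ungkathedu.
Attach noun class class III o- → oungkathedu.
definiteness = definite: zero marking, form stays oungkathedu.
Attach case accusative khe- → kheoungkathedu.
Apply vowel harmony: kheoungkathedu → khaoungkathedu.
Nasal assimilation: no change.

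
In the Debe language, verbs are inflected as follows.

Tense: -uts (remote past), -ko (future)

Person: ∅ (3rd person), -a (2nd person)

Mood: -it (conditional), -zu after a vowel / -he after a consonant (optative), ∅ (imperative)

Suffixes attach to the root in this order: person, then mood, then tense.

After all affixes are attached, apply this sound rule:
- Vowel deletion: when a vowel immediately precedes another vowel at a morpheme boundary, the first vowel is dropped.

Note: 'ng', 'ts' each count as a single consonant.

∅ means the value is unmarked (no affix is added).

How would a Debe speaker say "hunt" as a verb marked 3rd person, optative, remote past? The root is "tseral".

tseralhuts

person = 3rd person: zero marking, form stays tseral.
Attach mood optative -he (after consonant 'l') → tseralhe.
Attach tense remote past -uts → tseralheuts.
Apply vowel deletion: tseralheuts → tseralhuts.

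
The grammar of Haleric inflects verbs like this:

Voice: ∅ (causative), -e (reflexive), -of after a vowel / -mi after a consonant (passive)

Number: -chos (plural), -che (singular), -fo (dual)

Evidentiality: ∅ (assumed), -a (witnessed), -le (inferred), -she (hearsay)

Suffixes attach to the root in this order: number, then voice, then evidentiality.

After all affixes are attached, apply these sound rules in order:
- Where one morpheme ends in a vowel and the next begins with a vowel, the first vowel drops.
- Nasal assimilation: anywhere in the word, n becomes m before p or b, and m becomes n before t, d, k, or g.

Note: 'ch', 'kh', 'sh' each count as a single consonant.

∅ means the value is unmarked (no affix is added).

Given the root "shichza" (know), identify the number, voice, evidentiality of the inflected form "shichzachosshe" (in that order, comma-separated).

Segment: shichza-chos-she.
number: -chos → plural.
voice: ∅ → causative.
evidentiality: -she → hearsay.

plural, causative, hearsay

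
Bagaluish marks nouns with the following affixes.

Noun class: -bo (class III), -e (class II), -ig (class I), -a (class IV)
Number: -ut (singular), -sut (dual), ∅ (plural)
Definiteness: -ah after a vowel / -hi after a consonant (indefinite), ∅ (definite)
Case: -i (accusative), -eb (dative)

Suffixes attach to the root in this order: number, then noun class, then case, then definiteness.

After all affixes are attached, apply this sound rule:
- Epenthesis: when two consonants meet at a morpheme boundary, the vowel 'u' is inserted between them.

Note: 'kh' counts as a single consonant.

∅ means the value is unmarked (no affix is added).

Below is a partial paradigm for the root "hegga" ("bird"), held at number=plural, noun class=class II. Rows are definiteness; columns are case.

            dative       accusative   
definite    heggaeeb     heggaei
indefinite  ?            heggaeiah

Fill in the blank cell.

heggaeebuhi

number = plural: zero marking, form stays hegga.
Attach noun class class II -e → heggae.
Attach case dative -eb → heggaeeb.
Attach definiteness indefinite -hi (after consonant 'b') → heggaeebhi.
Apply epenthesis: heggaeebhi → heggaeebuhi.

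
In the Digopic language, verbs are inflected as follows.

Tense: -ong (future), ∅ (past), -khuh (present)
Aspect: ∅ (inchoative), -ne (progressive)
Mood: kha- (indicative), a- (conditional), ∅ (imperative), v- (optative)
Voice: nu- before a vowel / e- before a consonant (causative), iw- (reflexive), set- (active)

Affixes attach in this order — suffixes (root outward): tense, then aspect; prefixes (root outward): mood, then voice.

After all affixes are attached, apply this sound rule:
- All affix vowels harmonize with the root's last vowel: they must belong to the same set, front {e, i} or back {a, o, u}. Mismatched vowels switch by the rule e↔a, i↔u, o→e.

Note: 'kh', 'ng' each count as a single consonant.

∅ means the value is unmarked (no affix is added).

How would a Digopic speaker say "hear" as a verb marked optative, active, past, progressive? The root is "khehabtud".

satvkhehabtudna

Attach mood optative v- → vkhehabtud.
Attach voice active set- → setvkhehabtud.
tense = past: zero marking, form stays setvkhehabtud.
Attach aspect progressive -ne → setvkhehabtudne.
Apply vowel harmony: setvkhehabtudne → satvkhehabtudna.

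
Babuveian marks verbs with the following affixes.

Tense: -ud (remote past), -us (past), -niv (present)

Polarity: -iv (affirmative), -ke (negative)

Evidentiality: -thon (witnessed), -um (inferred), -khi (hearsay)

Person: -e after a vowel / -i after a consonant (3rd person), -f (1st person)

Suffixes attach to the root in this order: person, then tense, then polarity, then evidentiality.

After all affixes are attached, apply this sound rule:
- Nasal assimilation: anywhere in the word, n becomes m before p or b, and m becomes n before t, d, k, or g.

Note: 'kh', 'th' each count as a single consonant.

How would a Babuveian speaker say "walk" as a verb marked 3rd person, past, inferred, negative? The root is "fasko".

faskoeuskeum

Attach person 3rd person -e (after vowel 'o') → faskoe.
Attach tense past -us → faskoeus.
Attach polarity negative -ke → faskoeuske.
Attach evidentiality inferred -um → faskoeuskeum.
Nasal assimilation: no change.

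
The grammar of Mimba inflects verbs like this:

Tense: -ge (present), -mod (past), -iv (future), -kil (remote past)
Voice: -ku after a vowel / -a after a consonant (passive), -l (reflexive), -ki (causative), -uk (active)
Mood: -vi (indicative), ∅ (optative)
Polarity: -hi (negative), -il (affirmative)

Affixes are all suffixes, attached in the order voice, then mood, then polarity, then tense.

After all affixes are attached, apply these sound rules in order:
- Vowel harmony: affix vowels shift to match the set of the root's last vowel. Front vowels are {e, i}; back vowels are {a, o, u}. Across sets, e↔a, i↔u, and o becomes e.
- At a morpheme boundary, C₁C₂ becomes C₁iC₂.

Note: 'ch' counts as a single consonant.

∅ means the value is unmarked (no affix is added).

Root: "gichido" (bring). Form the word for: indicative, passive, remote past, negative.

Attach voice passive -ku (after vowel 'o') → gichidoku.
Attach mood indicative -vi → gichidokuvi.
Attach polarity negative -hi → gichidokuvihi.
Attach tense remote past -kil → gichidokuvihikil.
Apply vowel harmony: gichidokuvihikil → gichidokuvuhukul.
Epenthesis: no change.

gichidokuvuhukul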